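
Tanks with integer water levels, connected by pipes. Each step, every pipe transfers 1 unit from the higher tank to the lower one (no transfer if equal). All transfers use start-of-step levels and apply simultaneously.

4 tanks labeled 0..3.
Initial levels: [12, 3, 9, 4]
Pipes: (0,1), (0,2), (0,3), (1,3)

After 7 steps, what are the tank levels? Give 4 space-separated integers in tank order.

Answer: 7 8 7 6

Derivation:
Step 1: flows [0->1,0->2,0->3,3->1] -> levels [9 5 10 4]
Step 2: flows [0->1,2->0,0->3,1->3] -> levels [8 5 9 6]
Step 3: flows [0->1,2->0,0->3,3->1] -> levels [7 7 8 6]
Step 4: flows [0=1,2->0,0->3,1->3] -> levels [7 6 7 8]
Step 5: flows [0->1,0=2,3->0,3->1] -> levels [7 8 7 6]
Step 6: flows [1->0,0=2,0->3,1->3] -> levels [7 6 7 8]
  -> period-2 cycle: step 6 state = step 4 state
  -> state at step 7: (7-4) mod 2 = 1, same as step 5 -> [7 8 7 6]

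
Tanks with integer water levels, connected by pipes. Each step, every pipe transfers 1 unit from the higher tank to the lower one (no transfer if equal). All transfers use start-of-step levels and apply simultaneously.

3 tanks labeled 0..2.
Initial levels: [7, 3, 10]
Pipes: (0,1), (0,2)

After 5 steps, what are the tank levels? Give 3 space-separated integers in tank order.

Answer: 8 6 6

Derivation:
Step 1: flows [0->1,2->0] -> levels [7 4 9]
Step 2: flows [0->1,2->0] -> levels [7 5 8]
Step 3: flows [0->1,2->0] -> levels [7 6 7]
Step 4: flows [0->1,0=2] -> levels [6 7 7]
Step 5: flows [1->0,2->0] -> levels [8 6 6]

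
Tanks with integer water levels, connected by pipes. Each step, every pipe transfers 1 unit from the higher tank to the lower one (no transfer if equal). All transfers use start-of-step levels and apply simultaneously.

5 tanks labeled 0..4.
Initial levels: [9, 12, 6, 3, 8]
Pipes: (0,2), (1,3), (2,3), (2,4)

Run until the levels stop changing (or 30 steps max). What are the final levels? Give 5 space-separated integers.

Answer: 7 8 9 7 7

Derivation:
Step 1: flows [0->2,1->3,2->3,4->2] -> levels [8 11 7 5 7]
Step 2: flows [0->2,1->3,2->3,2=4] -> levels [7 10 7 7 7]
Step 3: flows [0=2,1->3,2=3,2=4] -> levels [7 9 7 8 7]
Step 4: flows [0=2,1->3,3->2,2=4] -> levels [7 8 8 8 7]
Step 5: flows [2->0,1=3,2=3,2->4] -> levels [8 8 6 8 8]
Step 6: flows [0->2,1=3,3->2,4->2] -> levels [7 8 9 7 7]
Step 7: flows [2->0,1->3,2->3,2->4] -> levels [8 7 6 9 8]
Step 8: flows [0->2,3->1,3->2,4->2] -> levels [7 8 9 7 7]
  -> period-2 cycle: step 8 state = step 6 state; never stabilizes
  -> state at step 30: (30-6) mod 2 = 0, same as step 6 -> [7 8 9 7 7]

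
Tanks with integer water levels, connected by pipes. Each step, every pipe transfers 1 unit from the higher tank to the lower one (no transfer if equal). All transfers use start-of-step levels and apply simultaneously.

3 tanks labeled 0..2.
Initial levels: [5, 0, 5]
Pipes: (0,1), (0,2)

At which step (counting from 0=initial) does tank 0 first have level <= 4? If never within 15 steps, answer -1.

Step 1: flows [0->1,0=2] -> levels [4 1 5]
Tank 0 first reaches <=4 at step 1

Answer: 1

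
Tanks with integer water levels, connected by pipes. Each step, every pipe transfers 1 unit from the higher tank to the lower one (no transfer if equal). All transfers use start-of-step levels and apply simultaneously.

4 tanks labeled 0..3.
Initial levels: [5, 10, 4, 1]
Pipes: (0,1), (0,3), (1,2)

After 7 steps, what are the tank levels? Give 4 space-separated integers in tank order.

Answer: 6 4 6 4

Derivation:
Step 1: flows [1->0,0->3,1->2] -> levels [5 8 5 2]
Step 2: flows [1->0,0->3,1->2] -> levels [5 6 6 3]
Step 3: flows [1->0,0->3,1=2] -> levels [5 5 6 4]
Step 4: flows [0=1,0->3,2->1] -> levels [4 6 5 5]
Step 5: flows [1->0,3->0,1->2] -> levels [6 4 6 4]
Step 6: flows [0->1,0->3,2->1] -> levels [4 6 5 5]
  -> period-2 cycle: step 6 state = step 4 state
  -> state at step 7: (7-4) mod 2 = 1, same as step 5 -> [6 4 6 4]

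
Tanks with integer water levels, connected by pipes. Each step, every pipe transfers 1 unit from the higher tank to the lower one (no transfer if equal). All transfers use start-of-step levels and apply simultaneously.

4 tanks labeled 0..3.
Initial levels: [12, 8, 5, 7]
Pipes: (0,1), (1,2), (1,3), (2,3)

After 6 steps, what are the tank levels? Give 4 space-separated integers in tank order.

Answer: 8 10 7 7

Derivation:
Step 1: flows [0->1,1->2,1->3,3->2] -> levels [11 7 7 7]
Step 2: flows [0->1,1=2,1=3,2=3] -> levels [10 8 7 7]
Step 3: flows [0->1,1->2,1->3,2=3] -> levels [9 7 8 8]
Step 4: flows [0->1,2->1,3->1,2=3] -> levels [8 10 7 7]
Step 5: flows [1->0,1->2,1->3,2=3] -> levels [9 7 8 8]
  -> period-2 cycle: step 5 state = step 3 state
  -> state at step 6: (6-3) mod 2 = 1, same as step 4 -> [8 10 7 7]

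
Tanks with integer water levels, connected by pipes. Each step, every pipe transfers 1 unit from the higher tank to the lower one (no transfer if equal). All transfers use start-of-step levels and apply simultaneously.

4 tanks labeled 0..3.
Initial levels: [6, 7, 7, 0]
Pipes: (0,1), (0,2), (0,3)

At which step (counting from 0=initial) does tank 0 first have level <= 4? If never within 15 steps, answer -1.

Step 1: flows [1->0,2->0,0->3] -> levels [7 6 6 1]
Step 2: flows [0->1,0->2,0->3] -> levels [4 7 7 2]
Tank 0 first reaches <=4 at step 2

Answer: 2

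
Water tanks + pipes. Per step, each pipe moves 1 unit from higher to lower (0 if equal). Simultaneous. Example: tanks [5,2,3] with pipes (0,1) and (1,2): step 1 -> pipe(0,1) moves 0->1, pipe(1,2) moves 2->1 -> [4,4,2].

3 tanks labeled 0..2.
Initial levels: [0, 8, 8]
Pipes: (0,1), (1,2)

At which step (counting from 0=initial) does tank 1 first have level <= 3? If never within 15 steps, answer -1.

Answer: -1

Derivation:
Step 1: flows [1->0,1=2] -> levels [1 7 8]
Step 2: flows [1->0,2->1] -> levels [2 7 7]
Step 3: flows [1->0,1=2] -> levels [3 6 7]
Step 4: flows [1->0,2->1] -> levels [4 6 6]
Step 5: flows [1->0,1=2] -> levels [5 5 6]
Step 6: flows [0=1,2->1] -> levels [5 6 5]
Step 7: flows [1->0,1->2] -> levels [6 4 6]
Step 8: flows [0->1,2->1] -> levels [5 6 5]
  -> period-2 cycle (repeats step 6); tank 1 never drops to <=3
Tank 1 never reaches <=3 within 15 steps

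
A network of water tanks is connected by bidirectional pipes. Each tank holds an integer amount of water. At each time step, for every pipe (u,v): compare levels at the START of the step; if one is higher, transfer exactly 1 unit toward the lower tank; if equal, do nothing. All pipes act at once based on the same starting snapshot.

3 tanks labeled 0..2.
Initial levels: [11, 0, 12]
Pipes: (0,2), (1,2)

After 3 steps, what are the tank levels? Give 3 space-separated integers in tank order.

Step 1: flows [2->0,2->1] -> levels [12 1 10]
Step 2: flows [0->2,2->1] -> levels [11 2 10]
Step 3: flows [0->2,2->1] -> levels [10 3 10]

Answer: 10 3 10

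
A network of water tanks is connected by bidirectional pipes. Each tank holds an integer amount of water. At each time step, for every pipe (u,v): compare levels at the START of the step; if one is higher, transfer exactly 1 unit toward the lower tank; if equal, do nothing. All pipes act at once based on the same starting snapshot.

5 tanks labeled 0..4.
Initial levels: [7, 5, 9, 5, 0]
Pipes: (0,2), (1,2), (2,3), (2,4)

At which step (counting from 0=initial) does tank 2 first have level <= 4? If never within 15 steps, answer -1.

Answer: 3

Derivation:
Step 1: flows [2->0,2->1,2->3,2->4] -> levels [8 6 5 6 1]
Step 2: flows [0->2,1->2,3->2,2->4] -> levels [7 5 7 5 2]
Step 3: flows [0=2,2->1,2->3,2->4] -> levels [7 6 4 6 3]
Tank 2 first reaches <=4 at step 3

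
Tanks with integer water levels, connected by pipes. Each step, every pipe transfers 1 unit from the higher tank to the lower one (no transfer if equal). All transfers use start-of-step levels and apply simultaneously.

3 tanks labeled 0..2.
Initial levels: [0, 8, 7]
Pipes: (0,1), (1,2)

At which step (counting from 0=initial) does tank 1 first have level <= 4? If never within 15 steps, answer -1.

Step 1: flows [1->0,1->2] -> levels [1 6 8]
Step 2: flows [1->0,2->1] -> levels [2 6 7]
Step 3: flows [1->0,2->1] -> levels [3 6 6]
Step 4: flows [1->0,1=2] -> levels [4 5 6]
Step 5: flows [1->0,2->1] -> levels [5 5 5]
Step 6: flows [0=1,1=2] -> levels [5 5 5]
  -> stable; tank 1 stays at 5 > 4
Tank 1 never reaches <=4 within 15 steps

Answer: -1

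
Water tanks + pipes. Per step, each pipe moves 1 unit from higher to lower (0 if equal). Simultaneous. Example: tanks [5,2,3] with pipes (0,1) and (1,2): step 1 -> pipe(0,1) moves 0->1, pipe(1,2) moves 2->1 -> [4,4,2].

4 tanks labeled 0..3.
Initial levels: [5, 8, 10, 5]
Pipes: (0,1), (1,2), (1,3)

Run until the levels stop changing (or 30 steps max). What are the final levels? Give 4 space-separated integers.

Step 1: flows [1->0,2->1,1->3] -> levels [6 7 9 6]
Step 2: flows [1->0,2->1,1->3] -> levels [7 6 8 7]
Step 3: flows [0->1,2->1,3->1] -> levels [6 9 7 6]
Step 4: flows [1->0,1->2,1->3] -> levels [7 6 8 7]
  -> period-2 cycle: step 4 state = step 2 state; never stabilizes
  -> state at step 30: (30-2) mod 2 = 0, same as step 2 -> [7 6 8 7]

Answer: 7 6 8 7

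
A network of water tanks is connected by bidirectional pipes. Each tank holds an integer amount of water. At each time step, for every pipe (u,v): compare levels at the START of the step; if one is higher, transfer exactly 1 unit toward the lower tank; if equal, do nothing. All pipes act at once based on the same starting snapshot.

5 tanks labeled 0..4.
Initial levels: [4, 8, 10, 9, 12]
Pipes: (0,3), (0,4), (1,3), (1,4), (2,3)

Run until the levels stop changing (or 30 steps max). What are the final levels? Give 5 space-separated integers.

Step 1: flows [3->0,4->0,3->1,4->1,2->3] -> levels [6 10 9 8 10]
Step 2: flows [3->0,4->0,1->3,1=4,2->3] -> levels [8 9 8 9 9]
Step 3: flows [3->0,4->0,1=3,1=4,3->2] -> levels [10 9 9 7 8]
Step 4: flows [0->3,0->4,1->3,1->4,2->3] -> levels [8 7 8 10 10]
Step 5: flows [3->0,4->0,3->1,4->1,3->2] -> levels [10 9 9 7 8]
  -> period-2 cycle: step 5 state = step 3 state; never stabilizes
  -> state at step 30: (30-3) mod 2 = 1, same as step 4 -> [8 7 8 10 10]

Answer: 8 7 8 10 10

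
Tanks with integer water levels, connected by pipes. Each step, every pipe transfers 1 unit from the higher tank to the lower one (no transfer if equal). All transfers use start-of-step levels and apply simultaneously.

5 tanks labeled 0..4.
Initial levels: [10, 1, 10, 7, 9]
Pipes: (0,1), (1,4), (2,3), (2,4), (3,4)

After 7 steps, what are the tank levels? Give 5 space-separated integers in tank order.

Step 1: flows [0->1,4->1,2->3,2->4,4->3] -> levels [9 3 8 9 8]
Step 2: flows [0->1,4->1,3->2,2=4,3->4] -> levels [8 5 9 7 8]
Step 3: flows [0->1,4->1,2->3,2->4,4->3] -> levels [7 7 7 9 7]
Step 4: flows [0=1,1=4,3->2,2=4,3->4] -> levels [7 7 8 7 8]
Step 5: flows [0=1,4->1,2->3,2=4,4->3] -> levels [7 8 7 9 6]
Step 6: flows [1->0,1->4,3->2,2->4,3->4] -> levels [8 6 7 7 9]
Step 7: flows [0->1,4->1,2=3,4->2,4->3] -> levels [7 8 8 8 6]

Answer: 7 8 8 8 6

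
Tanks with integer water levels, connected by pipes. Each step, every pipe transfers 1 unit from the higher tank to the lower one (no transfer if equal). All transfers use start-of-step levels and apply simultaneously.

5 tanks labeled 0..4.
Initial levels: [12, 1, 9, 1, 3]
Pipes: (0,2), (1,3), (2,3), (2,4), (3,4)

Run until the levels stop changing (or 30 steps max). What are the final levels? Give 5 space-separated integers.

Step 1: flows [0->2,1=3,2->3,2->4,4->3] -> levels [11 1 8 3 3]
Step 2: flows [0->2,3->1,2->3,2->4,3=4] -> levels [10 2 7 3 4]
Step 3: flows [0->2,3->1,2->3,2->4,4->3] -> levels [9 3 6 4 4]
Step 4: flows [0->2,3->1,2->3,2->4,3=4] -> levels [8 4 5 4 5]
Step 5: flows [0->2,1=3,2->3,2=4,4->3] -> levels [7 4 5 6 4]
Step 6: flows [0->2,3->1,3->2,2->4,3->4] -> levels [6 5 6 3 6]
Step 7: flows [0=2,1->3,2->3,2=4,4->3] -> levels [6 4 5 6 5]
Step 8: flows [0->2,3->1,3->2,2=4,3->4] -> levels [5 5 7 3 6]
Step 9: flows [2->0,1->3,2->3,2->4,4->3] -> levels [6 4 4 6 6]
Step 10: flows [0->2,3->1,3->2,4->2,3=4] -> levels [5 5 7 4 5]
Step 11: flows [2->0,1->3,2->3,2->4,4->3] -> levels [6 4 4 7 5]
Step 12: flows [0->2,3->1,3->2,4->2,3->4] -> levels [5 5 7 4 5]
  -> period-2 cycle: step 12 state = step 10 state; never stabilizes
  -> state at step 30: (30-10) mod 2 = 0, same as step 10 -> [5 5 7 4 5]

Answer: 5 5 7 4 5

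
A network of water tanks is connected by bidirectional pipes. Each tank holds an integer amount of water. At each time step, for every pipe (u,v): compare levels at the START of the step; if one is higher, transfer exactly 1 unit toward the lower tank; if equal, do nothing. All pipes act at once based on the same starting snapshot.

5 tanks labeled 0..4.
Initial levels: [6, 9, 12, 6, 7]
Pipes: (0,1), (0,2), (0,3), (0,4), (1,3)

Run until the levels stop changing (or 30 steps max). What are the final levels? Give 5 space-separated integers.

Step 1: flows [1->0,2->0,0=3,4->0,1->3] -> levels [9 7 11 7 6]
Step 2: flows [0->1,2->0,0->3,0->4,1=3] -> levels [7 8 10 8 7]
Step 3: flows [1->0,2->0,3->0,0=4,1=3] -> levels [10 7 9 7 7]
Step 4: flows [0->1,0->2,0->3,0->4,1=3] -> levels [6 8 10 8 8]
Step 5: flows [1->0,2->0,3->0,4->0,1=3] -> levels [10 7 9 7 7]
  -> period-2 cycle: step 5 state = step 3 state; never stabilizes
  -> state at step 30: (30-3) mod 2 = 1, same as step 4 -> [6 8 10 8 8]

Answer: 6 8 10 8 8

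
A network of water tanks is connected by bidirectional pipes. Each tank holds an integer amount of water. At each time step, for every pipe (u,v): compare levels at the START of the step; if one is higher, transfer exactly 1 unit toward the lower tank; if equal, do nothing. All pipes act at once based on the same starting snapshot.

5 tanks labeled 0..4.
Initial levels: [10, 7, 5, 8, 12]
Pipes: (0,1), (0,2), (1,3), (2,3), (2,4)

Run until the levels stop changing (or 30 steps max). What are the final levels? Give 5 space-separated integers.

Answer: 9 7 7 9 10

Derivation:
Step 1: flows [0->1,0->2,3->1,3->2,4->2] -> levels [8 9 8 6 11]
Step 2: flows [1->0,0=2,1->3,2->3,4->2] -> levels [9 7 8 8 10]
Step 3: flows [0->1,0->2,3->1,2=3,4->2] -> levels [7 9 10 7 9]
Step 4: flows [1->0,2->0,1->3,2->3,2->4] -> levels [9 7 7 9 10]
Step 5: flows [0->1,0->2,3->1,3->2,4->2] -> levels [7 9 10 7 9]
  -> period-2 cycle: step 5 state = step 3 state; never stabilizes
  -> state at step 30: (30-3) mod 2 = 1, same as step 4 -> [9 7 7 9 10]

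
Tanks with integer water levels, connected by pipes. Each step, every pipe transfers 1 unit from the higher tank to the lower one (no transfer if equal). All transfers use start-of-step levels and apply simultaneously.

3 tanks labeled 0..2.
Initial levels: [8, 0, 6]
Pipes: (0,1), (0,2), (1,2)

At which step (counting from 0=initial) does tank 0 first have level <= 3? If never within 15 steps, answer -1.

Answer: -1

Derivation:
Step 1: flows [0->1,0->2,2->1] -> levels [6 2 6]
Step 2: flows [0->1,0=2,2->1] -> levels [5 4 5]
Step 3: flows [0->1,0=2,2->1] -> levels [4 6 4]
Step 4: flows [1->0,0=2,1->2] -> levels [5 4 5]
  -> period-2 cycle (repeats step 2); tank 0 never drops to <=3
Tank 0 never reaches <=3 within 15 steps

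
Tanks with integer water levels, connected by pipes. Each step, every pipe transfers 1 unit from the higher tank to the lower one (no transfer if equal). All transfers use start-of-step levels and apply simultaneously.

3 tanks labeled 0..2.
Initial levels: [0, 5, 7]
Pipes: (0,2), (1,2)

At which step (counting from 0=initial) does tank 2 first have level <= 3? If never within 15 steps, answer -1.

Answer: -1

Derivation:
Step 1: flows [2->0,2->1] -> levels [1 6 5]
Step 2: flows [2->0,1->2] -> levels [2 5 5]
Step 3: flows [2->0,1=2] -> levels [3 5 4]
Step 4: flows [2->0,1->2] -> levels [4 4 4]
Step 5: flows [0=2,1=2] -> levels [4 4 4]
  -> stable; tank 2 stays at 4 > 3
Tank 2 never reaches <=3 within 15 steps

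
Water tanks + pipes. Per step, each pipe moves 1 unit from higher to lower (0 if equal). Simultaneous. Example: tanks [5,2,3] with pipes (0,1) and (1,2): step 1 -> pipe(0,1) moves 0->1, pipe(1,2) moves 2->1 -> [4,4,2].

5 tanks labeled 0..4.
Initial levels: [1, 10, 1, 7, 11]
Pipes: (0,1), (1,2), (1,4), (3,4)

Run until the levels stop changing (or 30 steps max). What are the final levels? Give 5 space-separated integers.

Answer: 6 5 6 6 7

Derivation:
Step 1: flows [1->0,1->2,4->1,4->3] -> levels [2 9 2 8 9]
Step 2: flows [1->0,1->2,1=4,4->3] -> levels [3 7 3 9 8]
Step 3: flows [1->0,1->2,4->1,3->4] -> levels [4 6 4 8 8]
Step 4: flows [1->0,1->2,4->1,3=4] -> levels [5 5 5 8 7]
Step 5: flows [0=1,1=2,4->1,3->4] -> levels [5 6 5 7 7]
Step 6: flows [1->0,1->2,4->1,3=4] -> levels [6 5 6 7 6]
Step 7: flows [0->1,2->1,4->1,3->4] -> levels [5 8 5 6 6]
Step 8: flows [1->0,1->2,1->4,3=4] -> levels [6 5 6 6 7]
Step 9: flows [0->1,2->1,4->1,4->3] -> levels [5 8 5 7 5]
Step 10: flows [1->0,1->2,1->4,3->4] -> levels [6 5 6 6 7]
  -> period-2 cycle: step 10 state = step 8 state; never stabilizes
  -> state at step 30: (30-8) mod 2 = 0, same as step 8 -> [6 5 6 6 7]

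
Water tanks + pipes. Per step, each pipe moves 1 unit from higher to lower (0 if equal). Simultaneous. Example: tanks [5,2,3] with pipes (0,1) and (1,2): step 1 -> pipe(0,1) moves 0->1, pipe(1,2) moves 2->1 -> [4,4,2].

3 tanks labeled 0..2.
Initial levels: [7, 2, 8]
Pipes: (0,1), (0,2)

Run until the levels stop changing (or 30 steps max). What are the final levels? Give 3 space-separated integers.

Answer: 5 6 6

Derivation:
Step 1: flows [0->1,2->0] -> levels [7 3 7]
Step 2: flows [0->1,0=2] -> levels [6 4 7]
Step 3: flows [0->1,2->0] -> levels [6 5 6]
Step 4: flows [0->1,0=2] -> levels [5 6 6]
Step 5: flows [1->0,2->0] -> levels [7 5 5]
Step 6: flows [0->1,0->2] -> levels [5 6 6]
  -> period-2 cycle: step 6 state = step 4 state; never stabilizes
  -> state at step 30: (30-4) mod 2 = 0, same as step 4 -> [5 6 6]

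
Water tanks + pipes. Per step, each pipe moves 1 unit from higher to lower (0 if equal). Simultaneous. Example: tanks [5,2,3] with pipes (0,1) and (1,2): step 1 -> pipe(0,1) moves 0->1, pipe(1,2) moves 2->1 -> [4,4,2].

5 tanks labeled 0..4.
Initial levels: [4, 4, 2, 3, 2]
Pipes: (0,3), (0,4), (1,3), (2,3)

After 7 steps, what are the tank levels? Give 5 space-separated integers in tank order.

Step 1: flows [0->3,0->4,1->3,3->2] -> levels [2 3 3 4 3]
Step 2: flows [3->0,4->0,3->1,3->2] -> levels [4 4 4 1 2]
Step 3: flows [0->3,0->4,1->3,2->3] -> levels [2 3 3 4 3]
  -> period-2 cycle: step 3 state = step 1 state
  -> state at step 7: (7-1) mod 2 = 0, same as step 1 -> [2 3 3 4 3]

Answer: 2 3 3 4 3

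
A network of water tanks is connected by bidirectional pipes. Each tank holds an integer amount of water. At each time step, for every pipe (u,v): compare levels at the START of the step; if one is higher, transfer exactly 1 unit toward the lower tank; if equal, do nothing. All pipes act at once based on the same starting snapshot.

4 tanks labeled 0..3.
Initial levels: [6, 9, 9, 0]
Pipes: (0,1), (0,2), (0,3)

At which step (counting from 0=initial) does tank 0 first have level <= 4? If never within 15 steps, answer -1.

Step 1: flows [1->0,2->0,0->3] -> levels [7 8 8 1]
Step 2: flows [1->0,2->0,0->3] -> levels [8 7 7 2]
Step 3: flows [0->1,0->2,0->3] -> levels [5 8 8 3]
Step 4: flows [1->0,2->0,0->3] -> levels [6 7 7 4]
Step 5: flows [1->0,2->0,0->3] -> levels [7 6 6 5]
Step 6: flows [0->1,0->2,0->3] -> levels [4 7 7 6]
Tank 0 first reaches <=4 at step 6

Answer: 6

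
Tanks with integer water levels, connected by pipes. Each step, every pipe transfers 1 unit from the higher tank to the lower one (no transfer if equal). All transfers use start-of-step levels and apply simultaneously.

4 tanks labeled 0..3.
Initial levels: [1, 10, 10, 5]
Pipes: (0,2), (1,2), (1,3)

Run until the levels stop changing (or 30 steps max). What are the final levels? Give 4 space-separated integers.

Answer: 7 8 5 6

Derivation:
Step 1: flows [2->0,1=2,1->3] -> levels [2 9 9 6]
Step 2: flows [2->0,1=2,1->3] -> levels [3 8 8 7]
Step 3: flows [2->0,1=2,1->3] -> levels [4 7 7 8]
Step 4: flows [2->0,1=2,3->1] -> levels [5 8 6 7]
Step 5: flows [2->0,1->2,1->3] -> levels [6 6 6 8]
Step 6: flows [0=2,1=2,3->1] -> levels [6 7 6 7]
Step 7: flows [0=2,1->2,1=3] -> levels [6 6 7 7]
Step 8: flows [2->0,2->1,3->1] -> levels [7 8 5 6]
Step 9: flows [0->2,1->2,1->3] -> levels [6 6 7 7]
  -> period-2 cycle: step 9 state = step 7 state; never stabilizes
  -> state at step 30: (30-7) mod 2 = 1, same as step 8 -> [7 8 5 6]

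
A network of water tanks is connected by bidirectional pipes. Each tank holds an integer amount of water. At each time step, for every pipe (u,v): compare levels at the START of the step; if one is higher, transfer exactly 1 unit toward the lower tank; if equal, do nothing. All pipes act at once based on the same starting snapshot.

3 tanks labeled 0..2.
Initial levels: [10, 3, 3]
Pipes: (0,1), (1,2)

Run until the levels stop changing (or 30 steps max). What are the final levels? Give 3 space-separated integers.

Step 1: flows [0->1,1=2] -> levels [9 4 3]
Step 2: flows [0->1,1->2] -> levels [8 4 4]
Step 3: flows [0->1,1=2] -> levels [7 5 4]
Step 4: flows [0->1,1->2] -> levels [6 5 5]
Step 5: flows [0->1,1=2] -> levels [5 6 5]
Step 6: flows [1->0,1->2] -> levels [6 4 6]
Step 7: flows [0->1,2->1] -> levels [5 6 5]
  -> period-2 cycle: step 7 state = step 5 state; never stabilizes
  -> state at step 30: (30-5) mod 2 = 1, same as step 6 -> [6 4 6]

Answer: 6 4 6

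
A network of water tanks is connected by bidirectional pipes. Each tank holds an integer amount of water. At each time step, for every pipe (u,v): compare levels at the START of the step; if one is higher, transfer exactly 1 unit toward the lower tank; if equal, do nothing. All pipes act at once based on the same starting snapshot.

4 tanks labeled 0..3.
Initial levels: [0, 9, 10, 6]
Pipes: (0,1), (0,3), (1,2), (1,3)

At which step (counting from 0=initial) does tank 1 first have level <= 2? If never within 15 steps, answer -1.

Step 1: flows [1->0,3->0,2->1,1->3] -> levels [2 8 9 6]
Step 2: flows [1->0,3->0,2->1,1->3] -> levels [4 7 8 6]
Step 3: flows [1->0,3->0,2->1,1->3] -> levels [6 6 7 6]
Step 4: flows [0=1,0=3,2->1,1=3] -> levels [6 7 6 6]
Step 5: flows [1->0,0=3,1->2,1->3] -> levels [7 4 7 7]
Step 6: flows [0->1,0=3,2->1,3->1] -> levels [6 7 6 6]
  -> period-2 cycle (repeats step 4); tank 1 never drops to <=2
Tank 1 never reaches <=2 within 15 steps

Answer: -1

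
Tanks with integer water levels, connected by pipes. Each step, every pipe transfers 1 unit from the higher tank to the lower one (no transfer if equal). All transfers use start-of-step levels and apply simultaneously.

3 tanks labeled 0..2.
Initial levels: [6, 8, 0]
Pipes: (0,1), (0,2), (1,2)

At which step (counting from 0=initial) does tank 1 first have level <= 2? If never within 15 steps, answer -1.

Step 1: flows [1->0,0->2,1->2] -> levels [6 6 2]
Step 2: flows [0=1,0->2,1->2] -> levels [5 5 4]
Step 3: flows [0=1,0->2,1->2] -> levels [4 4 6]
Step 4: flows [0=1,2->0,2->1] -> levels [5 5 4]
  -> period-2 cycle (repeats step 2); tank 1 never drops to <=2
Tank 1 never reaches <=2 within 15 steps

Answer: -1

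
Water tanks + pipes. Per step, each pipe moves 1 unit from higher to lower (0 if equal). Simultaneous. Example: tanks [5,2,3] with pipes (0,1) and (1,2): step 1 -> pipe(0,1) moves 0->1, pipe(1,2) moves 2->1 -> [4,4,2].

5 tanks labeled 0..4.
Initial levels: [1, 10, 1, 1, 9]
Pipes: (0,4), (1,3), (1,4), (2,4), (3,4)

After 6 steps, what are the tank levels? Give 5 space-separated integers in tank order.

Step 1: flows [4->0,1->3,1->4,4->2,4->3] -> levels [2 8 2 3 7]
Step 2: flows [4->0,1->3,1->4,4->2,4->3] -> levels [3 6 3 5 5]
Step 3: flows [4->0,1->3,1->4,4->2,3=4] -> levels [4 4 4 6 4]
Step 4: flows [0=4,3->1,1=4,2=4,3->4] -> levels [4 5 4 4 5]
Step 5: flows [4->0,1->3,1=4,4->2,4->3] -> levels [5 4 5 6 2]
Step 6: flows [0->4,3->1,1->4,2->4,3->4] -> levels [4 4 4 4 6]

Answer: 4 4 4 4 6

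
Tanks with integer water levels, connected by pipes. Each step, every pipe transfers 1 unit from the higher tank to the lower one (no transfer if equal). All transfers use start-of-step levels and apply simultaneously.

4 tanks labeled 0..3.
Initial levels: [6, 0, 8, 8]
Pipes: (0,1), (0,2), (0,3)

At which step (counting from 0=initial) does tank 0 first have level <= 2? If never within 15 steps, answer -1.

Step 1: flows [0->1,2->0,3->0] -> levels [7 1 7 7]
Step 2: flows [0->1,0=2,0=3] -> levels [6 2 7 7]
Step 3: flows [0->1,2->0,3->0] -> levels [7 3 6 6]
Step 4: flows [0->1,0->2,0->3] -> levels [4 4 7 7]
Step 5: flows [0=1,2->0,3->0] -> levels [6 4 6 6]
Step 6: flows [0->1,0=2,0=3] -> levels [5 5 6 6]
Step 7: flows [0=1,2->0,3->0] -> levels [7 5 5 5]
Step 8: flows [0->1,0->2,0->3] -> levels [4 6 6 6]
Step 9: flows [1->0,2->0,3->0] -> levels [7 5 5 5]
  -> period-2 cycle (repeats step 7); tank 0 never drops to <=2
Tank 0 never reaches <=2 within 15 steps

Answer: -1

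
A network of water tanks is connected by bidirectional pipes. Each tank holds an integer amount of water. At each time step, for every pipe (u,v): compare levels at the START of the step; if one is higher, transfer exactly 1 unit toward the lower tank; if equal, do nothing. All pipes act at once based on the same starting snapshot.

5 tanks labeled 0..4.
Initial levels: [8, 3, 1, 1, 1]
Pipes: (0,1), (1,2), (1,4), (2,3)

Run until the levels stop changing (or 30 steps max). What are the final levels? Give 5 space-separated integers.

Answer: 4 5 1 2 2

Derivation:
Step 1: flows [0->1,1->2,1->4,2=3] -> levels [7 2 2 1 2]
Step 2: flows [0->1,1=2,1=4,2->3] -> levels [6 3 1 2 2]
Step 3: flows [0->1,1->2,1->4,3->2] -> levels [5 2 3 1 3]
Step 4: flows [0->1,2->1,4->1,2->3] -> levels [4 5 1 2 2]
Step 5: flows [1->0,1->2,1->4,3->2] -> levels [5 2 3 1 3]
  -> period-2 cycle: step 5 state = step 3 state; never stabilizes
  -> state at step 30: (30-3) mod 2 = 1, same as step 4 -> [4 5 1 2 2]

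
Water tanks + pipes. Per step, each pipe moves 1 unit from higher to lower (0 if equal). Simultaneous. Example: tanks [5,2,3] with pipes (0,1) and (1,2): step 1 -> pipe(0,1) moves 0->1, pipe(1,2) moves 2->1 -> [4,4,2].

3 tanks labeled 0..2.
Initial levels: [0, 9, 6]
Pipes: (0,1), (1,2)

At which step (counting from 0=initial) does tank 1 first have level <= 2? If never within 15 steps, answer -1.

Step 1: flows [1->0,1->2] -> levels [1 7 7]
Step 2: flows [1->0,1=2] -> levels [2 6 7]
Step 3: flows [1->0,2->1] -> levels [3 6 6]
Step 4: flows [1->0,1=2] -> levels [4 5 6]
Step 5: flows [1->0,2->1] -> levels [5 5 5]
Step 6: flows [0=1,1=2] -> levels [5 5 5]
  -> stable; tank 1 stays at 5 > 2
Tank 1 never reaches <=2 within 15 steps

Answer: -1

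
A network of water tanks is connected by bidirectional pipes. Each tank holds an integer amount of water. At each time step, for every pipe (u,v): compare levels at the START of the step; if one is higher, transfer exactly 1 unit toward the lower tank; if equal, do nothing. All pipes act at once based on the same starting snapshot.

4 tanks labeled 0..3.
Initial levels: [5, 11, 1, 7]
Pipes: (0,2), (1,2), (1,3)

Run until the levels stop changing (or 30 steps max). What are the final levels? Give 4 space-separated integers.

Answer: 6 7 5 6

Derivation:
Step 1: flows [0->2,1->2,1->3] -> levels [4 9 3 8]
Step 2: flows [0->2,1->2,1->3] -> levels [3 7 5 9]
Step 3: flows [2->0,1->2,3->1] -> levels [4 7 5 8]
Step 4: flows [2->0,1->2,3->1] -> levels [5 7 5 7]
Step 5: flows [0=2,1->2,1=3] -> levels [5 6 6 7]
Step 6: flows [2->0,1=2,3->1] -> levels [6 7 5 6]
Step 7: flows [0->2,1->2,1->3] -> levels [5 5 7 7]
Step 8: flows [2->0,2->1,3->1] -> levels [6 7 5 6]
  -> period-2 cycle: step 8 state = step 6 state; never stabilizes
  -> state at step 30: (30-6) mod 2 = 0, same as step 6 -> [6 7 5 6]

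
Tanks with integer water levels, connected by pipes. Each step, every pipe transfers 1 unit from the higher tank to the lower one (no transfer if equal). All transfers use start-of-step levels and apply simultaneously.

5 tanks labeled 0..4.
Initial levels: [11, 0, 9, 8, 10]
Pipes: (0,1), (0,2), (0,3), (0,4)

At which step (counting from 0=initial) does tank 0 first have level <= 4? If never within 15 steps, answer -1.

Step 1: flows [0->1,0->2,0->3,0->4] -> levels [7 1 10 9 11]
Step 2: flows [0->1,2->0,3->0,4->0] -> levels [9 2 9 8 10]
Step 3: flows [0->1,0=2,0->3,4->0] -> levels [8 3 9 9 9]
Step 4: flows [0->1,2->0,3->0,4->0] -> levels [10 4 8 8 8]
Step 5: flows [0->1,0->2,0->3,0->4] -> levels [6 5 9 9 9]
Step 6: flows [0->1,2->0,3->0,4->0] -> levels [8 6 8 8 8]
Step 7: flows [0->1,0=2,0=3,0=4] -> levels [7 7 8 8 8]
Step 8: flows [0=1,2->0,3->0,4->0] -> levels [10 7 7 7 7]
Step 9: flows [0->1,0->2,0->3,0->4] -> levels [6 8 8 8 8]
Step 10: flows [1->0,2->0,3->0,4->0] -> levels [10 7 7 7 7]
  -> period-2 cycle (repeats step 8); tank 0 never drops to <=4
Tank 0 never reaches <=4 within 15 steps

Answer: -1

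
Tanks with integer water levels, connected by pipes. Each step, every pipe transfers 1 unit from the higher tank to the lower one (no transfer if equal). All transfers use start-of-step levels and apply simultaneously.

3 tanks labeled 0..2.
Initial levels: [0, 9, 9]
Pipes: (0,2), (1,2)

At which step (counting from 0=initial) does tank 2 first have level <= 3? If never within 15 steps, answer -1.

Step 1: flows [2->0,1=2] -> levels [1 9 8]
Step 2: flows [2->0,1->2] -> levels [2 8 8]
Step 3: flows [2->0,1=2] -> levels [3 8 7]
Step 4: flows [2->0,1->2] -> levels [4 7 7]
Step 5: flows [2->0,1=2] -> levels [5 7 6]
Step 6: flows [2->0,1->2] -> levels [6 6 6]
Step 7: flows [0=2,1=2] -> levels [6 6 6]
  -> stable; tank 2 stays at 6 > 3
Tank 2 never reaches <=3 within 15 steps

Answer: -1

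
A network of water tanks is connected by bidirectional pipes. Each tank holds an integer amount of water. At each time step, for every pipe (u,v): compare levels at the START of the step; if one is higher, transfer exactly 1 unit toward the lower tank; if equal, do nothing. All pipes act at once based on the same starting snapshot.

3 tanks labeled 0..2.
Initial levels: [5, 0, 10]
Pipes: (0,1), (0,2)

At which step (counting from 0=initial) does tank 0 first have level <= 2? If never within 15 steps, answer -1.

Step 1: flows [0->1,2->0] -> levels [5 1 9]
Step 2: flows [0->1,2->0] -> levels [5 2 8]
Step 3: flows [0->1,2->0] -> levels [5 3 7]
Step 4: flows [0->1,2->0] -> levels [5 4 6]
Step 5: flows [0->1,2->0] -> levels [5 5 5]
Step 6: flows [0=1,0=2] -> levels [5 5 5]
  -> stable; tank 0 stays at 5 > 2
Tank 0 never reaches <=2 within 15 steps

Answer: -1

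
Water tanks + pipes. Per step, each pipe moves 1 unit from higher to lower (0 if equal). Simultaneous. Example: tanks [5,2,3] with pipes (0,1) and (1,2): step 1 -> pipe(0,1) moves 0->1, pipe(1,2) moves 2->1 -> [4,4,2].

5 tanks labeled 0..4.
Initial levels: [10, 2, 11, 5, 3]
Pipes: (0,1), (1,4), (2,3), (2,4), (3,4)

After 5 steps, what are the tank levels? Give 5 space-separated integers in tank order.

Answer: 6 8 6 7 4

Derivation:
Step 1: flows [0->1,4->1,2->3,2->4,3->4] -> levels [9 4 9 5 4]
Step 2: flows [0->1,1=4,2->3,2->4,3->4] -> levels [8 5 7 5 6]
Step 3: flows [0->1,4->1,2->3,2->4,4->3] -> levels [7 7 5 7 5]
Step 4: flows [0=1,1->4,3->2,2=4,3->4] -> levels [7 6 6 5 7]
Step 5: flows [0->1,4->1,2->3,4->2,4->3] -> levels [6 8 6 7 4]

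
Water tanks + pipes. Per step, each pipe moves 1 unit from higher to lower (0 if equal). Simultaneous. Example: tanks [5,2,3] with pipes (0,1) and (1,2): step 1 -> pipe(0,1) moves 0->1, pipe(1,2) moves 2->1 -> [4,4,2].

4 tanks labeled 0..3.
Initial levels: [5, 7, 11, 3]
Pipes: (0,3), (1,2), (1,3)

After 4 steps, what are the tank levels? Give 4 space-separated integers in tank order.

Answer: 6 7 7 6

Derivation:
Step 1: flows [0->3,2->1,1->3] -> levels [4 7 10 5]
Step 2: flows [3->0,2->1,1->3] -> levels [5 7 9 5]
Step 3: flows [0=3,2->1,1->3] -> levels [5 7 8 6]
Step 4: flows [3->0,2->1,1->3] -> levels [6 7 7 6]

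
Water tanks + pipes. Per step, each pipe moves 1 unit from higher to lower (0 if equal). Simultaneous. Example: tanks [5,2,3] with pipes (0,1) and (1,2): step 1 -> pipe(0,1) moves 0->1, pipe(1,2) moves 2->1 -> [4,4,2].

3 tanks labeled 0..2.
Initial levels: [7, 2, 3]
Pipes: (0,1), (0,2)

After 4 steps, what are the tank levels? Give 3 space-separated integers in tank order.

Answer: 3 4 5

Derivation:
Step 1: flows [0->1,0->2] -> levels [5 3 4]
Step 2: flows [0->1,0->2] -> levels [3 4 5]
Step 3: flows [1->0,2->0] -> levels [5 3 4]
  -> period-2 cycle: step 3 state = step 1 state
  -> state at step 4: (4-1) mod 2 = 1, same as step 2 -> [3 4 5]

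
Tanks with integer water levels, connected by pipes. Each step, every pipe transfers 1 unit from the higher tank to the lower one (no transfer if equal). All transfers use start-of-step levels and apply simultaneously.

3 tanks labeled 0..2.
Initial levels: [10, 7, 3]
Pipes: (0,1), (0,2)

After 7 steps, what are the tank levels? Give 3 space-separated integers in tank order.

Step 1: flows [0->1,0->2] -> levels [8 8 4]
Step 2: flows [0=1,0->2] -> levels [7 8 5]
Step 3: flows [1->0,0->2] -> levels [7 7 6]
Step 4: flows [0=1,0->2] -> levels [6 7 7]
Step 5: flows [1->0,2->0] -> levels [8 6 6]
Step 6: flows [0->1,0->2] -> levels [6 7 7]
  -> period-2 cycle: step 6 state = step 4 state
  -> state at step 7: (7-4) mod 2 = 1, same as step 5 -> [8 6 6]

Answer: 8 6 6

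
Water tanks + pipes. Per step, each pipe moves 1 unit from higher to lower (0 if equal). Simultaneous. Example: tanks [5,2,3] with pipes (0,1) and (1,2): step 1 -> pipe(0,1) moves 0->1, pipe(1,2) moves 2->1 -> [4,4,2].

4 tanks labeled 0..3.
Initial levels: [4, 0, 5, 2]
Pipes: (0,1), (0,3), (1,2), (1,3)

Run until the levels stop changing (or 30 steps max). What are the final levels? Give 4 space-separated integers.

Answer: 3 2 3 3

Derivation:
Step 1: flows [0->1,0->3,2->1,3->1] -> levels [2 3 4 2]
Step 2: flows [1->0,0=3,2->1,1->3] -> levels [3 2 3 3]
Step 3: flows [0->1,0=3,2->1,3->1] -> levels [2 5 2 2]
Step 4: flows [1->0,0=3,1->2,1->3] -> levels [3 2 3 3]
  -> period-2 cycle: step 4 state = step 2 state; never stabilizes
  -> state at step 30: (30-2) mod 2 = 0, same as step 2 -> [3 2 3 3]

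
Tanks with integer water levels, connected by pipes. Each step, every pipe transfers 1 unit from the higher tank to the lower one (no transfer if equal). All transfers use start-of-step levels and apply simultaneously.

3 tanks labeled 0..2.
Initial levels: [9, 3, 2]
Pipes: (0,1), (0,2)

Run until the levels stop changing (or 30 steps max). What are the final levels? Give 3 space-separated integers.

Step 1: flows [0->1,0->2] -> levels [7 4 3]
Step 2: flows [0->1,0->2] -> levels [5 5 4]
Step 3: flows [0=1,0->2] -> levels [4 5 5]
Step 4: flows [1->0,2->0] -> levels [6 4 4]
Step 5: flows [0->1,0->2] -> levels [4 5 5]
  -> period-2 cycle: step 5 state = step 3 state; never stabilizes
  -> state at step 30: (30-3) mod 2 = 1, same as step 4 -> [6 4 4]

Answer: 6 4 4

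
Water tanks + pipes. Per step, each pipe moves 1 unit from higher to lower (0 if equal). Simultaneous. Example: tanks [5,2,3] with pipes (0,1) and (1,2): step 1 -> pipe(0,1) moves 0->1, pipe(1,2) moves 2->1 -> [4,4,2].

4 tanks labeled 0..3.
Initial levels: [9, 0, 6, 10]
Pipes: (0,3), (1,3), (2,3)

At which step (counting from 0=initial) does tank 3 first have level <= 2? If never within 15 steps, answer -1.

Step 1: flows [3->0,3->1,3->2] -> levels [10 1 7 7]
Step 2: flows [0->3,3->1,2=3] -> levels [9 2 7 7]
Step 3: flows [0->3,3->1,2=3] -> levels [8 3 7 7]
Step 4: flows [0->3,3->1,2=3] -> levels [7 4 7 7]
Step 5: flows [0=3,3->1,2=3] -> levels [7 5 7 6]
Step 6: flows [0->3,3->1,2->3] -> levels [6 6 6 7]
Step 7: flows [3->0,3->1,3->2] -> levels [7 7 7 4]
Step 8: flows [0->3,1->3,2->3] -> levels [6 6 6 7]
  -> period-2 cycle (repeats step 6); tank 3 never drops to <=2
Tank 3 never reaches <=2 within 15 steps

Answer: -1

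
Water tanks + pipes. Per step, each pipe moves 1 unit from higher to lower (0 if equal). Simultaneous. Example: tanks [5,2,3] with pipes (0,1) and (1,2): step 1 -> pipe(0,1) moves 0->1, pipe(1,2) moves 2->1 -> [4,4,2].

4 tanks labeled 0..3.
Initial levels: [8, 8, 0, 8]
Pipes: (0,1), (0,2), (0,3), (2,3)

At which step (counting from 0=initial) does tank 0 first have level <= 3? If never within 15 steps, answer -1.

Answer: -1

Derivation:
Step 1: flows [0=1,0->2,0=3,3->2] -> levels [7 8 2 7]
Step 2: flows [1->0,0->2,0=3,3->2] -> levels [7 7 4 6]
Step 3: flows [0=1,0->2,0->3,3->2] -> levels [5 7 6 6]
Step 4: flows [1->0,2->0,3->0,2=3] -> levels [8 6 5 5]
Step 5: flows [0->1,0->2,0->3,2=3] -> levels [5 7 6 6]
  -> period-2 cycle (repeats step 3); tank 0 never drops to <=3
Tank 0 never reaches <=3 within 15 steps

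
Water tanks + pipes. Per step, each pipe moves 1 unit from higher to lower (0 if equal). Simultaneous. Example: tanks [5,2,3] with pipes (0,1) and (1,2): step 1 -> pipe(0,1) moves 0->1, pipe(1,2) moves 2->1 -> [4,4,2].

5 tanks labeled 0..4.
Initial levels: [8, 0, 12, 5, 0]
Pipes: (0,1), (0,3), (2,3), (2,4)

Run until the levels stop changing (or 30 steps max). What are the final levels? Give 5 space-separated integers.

Answer: 6 4 6 5 4

Derivation:
Step 1: flows [0->1,0->3,2->3,2->4] -> levels [6 1 10 7 1]
Step 2: flows [0->1,3->0,2->3,2->4] -> levels [6 2 8 7 2]
Step 3: flows [0->1,3->0,2->3,2->4] -> levels [6 3 6 7 3]
Step 4: flows [0->1,3->0,3->2,2->4] -> levels [6 4 6 5 4]
Step 5: flows [0->1,0->3,2->3,2->4] -> levels [4 5 4 7 5]
Step 6: flows [1->0,3->0,3->2,4->2] -> levels [6 4 6 5 4]
  -> period-2 cycle: step 6 state = step 4 state; never stabilizes
  -> state at step 30: (30-4) mod 2 = 0, same as step 4 -> [6 4 6 5 4]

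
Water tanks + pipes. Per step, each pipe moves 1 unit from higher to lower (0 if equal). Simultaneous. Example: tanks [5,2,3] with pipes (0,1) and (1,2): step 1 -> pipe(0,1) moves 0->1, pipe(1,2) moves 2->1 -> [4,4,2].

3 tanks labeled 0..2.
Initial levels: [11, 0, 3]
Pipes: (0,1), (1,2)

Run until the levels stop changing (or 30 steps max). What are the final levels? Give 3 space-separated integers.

Answer: 4 6 4

Derivation:
Step 1: flows [0->1,2->1] -> levels [10 2 2]
Step 2: flows [0->1,1=2] -> levels [9 3 2]
Step 3: flows [0->1,1->2] -> levels [8 3 3]
Step 4: flows [0->1,1=2] -> levels [7 4 3]
Step 5: flows [0->1,1->2] -> levels [6 4 4]
Step 6: flows [0->1,1=2] -> levels [5 5 4]
Step 7: flows [0=1,1->2] -> levels [5 4 5]
Step 8: flows [0->1,2->1] -> levels [4 6 4]
Step 9: flows [1->0,1->2] -> levels [5 4 5]
  -> period-2 cycle: step 9 state = step 7 state; never stabilizes
  -> state at step 30: (30-7) mod 2 = 1, same as step 8 -> [4 6 4]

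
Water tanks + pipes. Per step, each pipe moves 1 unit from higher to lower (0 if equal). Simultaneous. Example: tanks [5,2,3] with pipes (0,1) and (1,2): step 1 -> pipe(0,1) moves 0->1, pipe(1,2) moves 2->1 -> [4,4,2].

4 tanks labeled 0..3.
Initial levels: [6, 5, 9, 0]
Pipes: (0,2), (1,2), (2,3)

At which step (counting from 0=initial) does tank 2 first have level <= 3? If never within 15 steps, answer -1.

Step 1: flows [2->0,2->1,2->3] -> levels [7 6 6 1]
Step 2: flows [0->2,1=2,2->3] -> levels [6 6 6 2]
Step 3: flows [0=2,1=2,2->3] -> levels [6 6 5 3]
Step 4: flows [0->2,1->2,2->3] -> levels [5 5 6 4]
Step 5: flows [2->0,2->1,2->3] -> levels [6 6 3 5]
Tank 2 first reaches <=3 at step 5

Answer: 5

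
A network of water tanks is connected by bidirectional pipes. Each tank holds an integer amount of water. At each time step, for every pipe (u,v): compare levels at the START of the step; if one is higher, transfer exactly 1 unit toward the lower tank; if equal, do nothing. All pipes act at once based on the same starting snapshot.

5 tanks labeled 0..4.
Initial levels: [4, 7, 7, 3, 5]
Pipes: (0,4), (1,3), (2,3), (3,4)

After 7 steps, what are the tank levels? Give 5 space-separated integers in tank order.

Answer: 5 5 5 7 4

Derivation:
Step 1: flows [4->0,1->3,2->3,4->3] -> levels [5 6 6 6 3]
Step 2: flows [0->4,1=3,2=3,3->4] -> levels [4 6 6 5 5]
Step 3: flows [4->0,1->3,2->3,3=4] -> levels [5 5 5 7 4]
Step 4: flows [0->4,3->1,3->2,3->4] -> levels [4 6 6 4 6]
Step 5: flows [4->0,1->3,2->3,4->3] -> levels [5 5 5 7 4]
  -> period-2 cycle: step 5 state = step 3 state
  -> state at step 7: (7-3) mod 2 = 0, same as step 3 -> [5 5 5 7 4]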